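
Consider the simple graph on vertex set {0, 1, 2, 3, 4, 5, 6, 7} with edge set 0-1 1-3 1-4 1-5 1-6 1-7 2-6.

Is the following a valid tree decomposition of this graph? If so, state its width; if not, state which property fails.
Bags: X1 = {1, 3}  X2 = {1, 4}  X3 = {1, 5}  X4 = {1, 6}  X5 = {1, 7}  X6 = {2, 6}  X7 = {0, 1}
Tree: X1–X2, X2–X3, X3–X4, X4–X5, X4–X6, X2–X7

Vertex coverage: the bags together contain {0, 1, 2, 3, 4, 5, 6, 7}, the full vertex set. Edge coverage: each edge of G has both endpoints in at least one bag. Running intersection: for every vertex, the bags containing it form a connected subtree. All three properties hold, so this is a valid tree decomposition of width max|bag| − 1 = 1, and hence tw(G) ≤ 1.

Yes; width 1.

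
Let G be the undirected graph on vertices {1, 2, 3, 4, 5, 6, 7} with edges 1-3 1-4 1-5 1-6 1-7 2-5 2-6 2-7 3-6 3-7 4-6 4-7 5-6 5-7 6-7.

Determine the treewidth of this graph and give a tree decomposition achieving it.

Every bag has size at most 4, so the width is 4 − 1 = 3 and tw(G) ≤ 3. On the other hand G contains the 4-clique {1, 3, 6, 7}. A clique must lie in a single bag of any decomposition, so no decomposition can have width below 3. Therefore the treewidth is 3.

Treewidth 3.
Bags: B1 = {1, 5, 6, 7}  B2 = {1, 4, 6, 7}  B3 = {1, 3, 6, 7}  B4 = {2, 5, 6, 7}
Tree: B1–B2, B1–B3, B1–B4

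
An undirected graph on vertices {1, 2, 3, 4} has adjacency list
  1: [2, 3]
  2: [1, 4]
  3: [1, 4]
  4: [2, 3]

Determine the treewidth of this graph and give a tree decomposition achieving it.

The largest bag has 3 vertices, giving width 2; this decomposition certifies tw(G) ≤ 2. Since 1–2–4–3–1 is a cycle in G, G is not acyclic. Forests are exactly the graphs of treewidth ≤ 1, so tw(G) ≥ 2. Therefore the treewidth is 2.

Treewidth 2.
One such decomposition:
Bags: B1 = {1, 2, 4}  B2 = {1, 3, 4}
Tree: B1–B2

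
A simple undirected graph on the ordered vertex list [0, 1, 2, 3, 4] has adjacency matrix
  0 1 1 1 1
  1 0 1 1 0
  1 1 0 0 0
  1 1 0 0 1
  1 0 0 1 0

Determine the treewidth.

2

A width-2 tree decomposition is:
Bags: B1 = {0, 3, 4}  B2 = {0, 1, 3}  B3 = {0, 1, 2}
Tree: B1–B2, B2–B3
The largest bag has 3 vertices, giving width 2; this decomposition certifies tw(G) ≤ 2. On the other hand G contains the 3-clique {0, 1, 2}. A clique must lie in a single bag of any decomposition, so no decomposition can have width below 2. The upper and lower bounds meet at 2, so that is the treewidth.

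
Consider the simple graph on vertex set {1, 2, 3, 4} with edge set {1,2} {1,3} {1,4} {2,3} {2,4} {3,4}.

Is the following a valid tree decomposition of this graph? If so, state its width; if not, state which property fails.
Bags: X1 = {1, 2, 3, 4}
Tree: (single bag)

Every vertex of G appears in some bag (union = {1, 2, 3, 4}); every edge is covered by a bag; and for each vertex v the set of bags containing v is connected in the bag tree. The decomposition is therefore valid. The largest bag has 4 vertices, so the width is 3.

Yes; width 3.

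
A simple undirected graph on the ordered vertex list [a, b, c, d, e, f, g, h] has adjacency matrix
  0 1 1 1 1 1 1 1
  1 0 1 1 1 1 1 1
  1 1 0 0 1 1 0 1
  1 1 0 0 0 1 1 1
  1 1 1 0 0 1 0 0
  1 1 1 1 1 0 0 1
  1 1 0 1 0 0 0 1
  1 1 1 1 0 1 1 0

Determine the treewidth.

A width-4 tree decomposition is:
Bags: B1 = {a, b, c, e, f}  B2 = {a, b, c, f, h}  B3 = {a, b, d, f, h}  B4 = {a, b, d, g, h}
Tree: B1–B2, B2–B3, B3–B4
The largest bag has 5 vertices, giving width 4; this decomposition certifies tw(G) ≤ 4. On the other hand G contains the 5-clique {a, b, d, g, h}. A clique must lie in a single bag of any decomposition, so no decomposition can have width below 4. Combining the bounds, tw(G) = 4.

4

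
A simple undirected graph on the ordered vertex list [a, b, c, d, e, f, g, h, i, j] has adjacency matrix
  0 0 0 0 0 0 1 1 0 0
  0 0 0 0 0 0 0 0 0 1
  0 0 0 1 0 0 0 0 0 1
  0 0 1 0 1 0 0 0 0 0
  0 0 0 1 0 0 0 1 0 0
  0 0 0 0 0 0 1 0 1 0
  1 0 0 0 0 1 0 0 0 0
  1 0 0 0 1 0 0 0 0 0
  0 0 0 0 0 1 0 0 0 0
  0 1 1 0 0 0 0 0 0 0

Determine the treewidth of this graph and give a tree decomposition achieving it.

Treewidth 1.
One such decomposition:
Bags: B1 = {b, j}  B2 = {c, j}  B3 = {c, d}  B4 = {d, e}  B5 = {e, h}  B6 = {a, h}  B7 = {a, g}  B8 = {f, g}  B9 = {f, i}
Tree: B1–B2, B2–B3, B3–B4, B4–B5, B5–B6, B6–B7, B7–B8, B8–B9

The largest bag has 2 vertices, giving width 1; this decomposition certifies tw(G) ≤ 1. G has an edge, so its treewidth is at least 1. Combining the bounds, tw(G) = 1.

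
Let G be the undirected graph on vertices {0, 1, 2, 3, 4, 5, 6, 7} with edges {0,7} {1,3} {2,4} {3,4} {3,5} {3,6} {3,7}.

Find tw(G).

A width-1 tree decomposition is:
Bags: B1 = {3, 4}  B2 = {3, 6}  B3 = {3, 7}  B4 = {1, 3}  B5 = {3, 5}  B6 = {2, 4}  B7 = {0, 7}
Tree: B1–B2, B1–B3, B3–B4, B4–B5, B1–B6, B3–B7
Every bag has size at most 2, so the width is 2 − 1 = 1 and tw(G) ≤ 1. Since G has at least one edge (e.g. 3–4), it is not an edgeless graph, so tw(G) ≥ 1. Combining the bounds, tw(G) = 1.

1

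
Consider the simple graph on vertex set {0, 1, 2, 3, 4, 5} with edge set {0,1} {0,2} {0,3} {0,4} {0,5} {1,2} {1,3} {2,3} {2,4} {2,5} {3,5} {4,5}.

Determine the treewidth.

3

A width-3 tree decomposition is:
Bags: B1 = {0, 2, 3, 5}  B2 = {0, 2, 4, 5}  B3 = {0, 1, 2, 3}
Tree: B1–B2, B1–B3
The largest bag has 4 vertices, giving width 3; this decomposition certifies tw(G) ≤ 3. On the other hand G contains the 4-clique {0, 1, 2, 3}. A clique must lie in a single bag of any decomposition, so no decomposition can have width below 3. Combining the bounds, tw(G) = 3.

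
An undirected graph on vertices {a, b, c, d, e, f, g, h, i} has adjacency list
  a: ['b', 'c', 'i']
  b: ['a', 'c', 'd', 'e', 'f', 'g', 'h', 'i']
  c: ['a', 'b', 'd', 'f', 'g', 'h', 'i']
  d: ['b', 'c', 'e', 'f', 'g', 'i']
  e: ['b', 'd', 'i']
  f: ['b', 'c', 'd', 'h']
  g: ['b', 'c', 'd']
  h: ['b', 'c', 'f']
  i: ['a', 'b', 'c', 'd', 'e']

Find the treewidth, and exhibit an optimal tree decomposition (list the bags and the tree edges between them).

Treewidth 3.
One optimal decomposition is:
Bags: B1 = {b, d, e, i}  B2 = {b, c, d, i}  B3 = {b, c, d, g}  B4 = {b, c, d, f}  B5 = {b, c, f, h}  B6 = {a, b, c, i}
Tree: B1–B2, B2–B3, B2–B4, B4–B5, B2–B6

The largest bag has 4 vertices, giving width 3; this decomposition certifies tw(G) ≤ 3. Conversely, {b, d, e, i} is a clique of size 4, and the vertices of any clique must share a bag in every tree decomposition; so some bag has ≥ 4 vertices and tw(G) ≥ 3. The upper and lower bounds meet at 3, so that is the treewidth.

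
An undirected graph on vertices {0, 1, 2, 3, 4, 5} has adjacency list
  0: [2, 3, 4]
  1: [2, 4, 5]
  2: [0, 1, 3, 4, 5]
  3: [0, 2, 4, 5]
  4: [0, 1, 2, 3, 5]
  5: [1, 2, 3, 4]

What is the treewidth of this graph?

A width-3 tree decomposition is:
Bags: B1 = {2, 3, 4, 5}  B2 = {0, 2, 3, 4}  B3 = {1, 2, 4, 5}
Tree: B1–B2, B1–B3
The largest bag has 4 vertices, giving width 3; this decomposition certifies tw(G) ≤ 3. Conversely, {1, 2, 4, 5} is a clique of size 4, and the vertices of any clique must share a bag in every tree decomposition; so some bag has ≥ 4 vertices and tw(G) ≥ 3. Hence tw(G) = 3 exactly.

3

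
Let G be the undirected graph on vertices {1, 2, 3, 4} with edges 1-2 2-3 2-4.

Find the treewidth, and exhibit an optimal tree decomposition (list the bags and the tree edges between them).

The largest bag has 2 vertices, giving width 1; this decomposition certifies tw(G) ≤ 1. Any graph with an edge has treewidth ≥ 1, and G has the edge 3–2. The upper and lower bounds meet at 1, so that is the treewidth.

Treewidth 1.
One optimal decomposition is:
Bags: B1 = {2, 3}  B2 = {1, 2}  B3 = {2, 4}
Tree: B1–B2, B1–B3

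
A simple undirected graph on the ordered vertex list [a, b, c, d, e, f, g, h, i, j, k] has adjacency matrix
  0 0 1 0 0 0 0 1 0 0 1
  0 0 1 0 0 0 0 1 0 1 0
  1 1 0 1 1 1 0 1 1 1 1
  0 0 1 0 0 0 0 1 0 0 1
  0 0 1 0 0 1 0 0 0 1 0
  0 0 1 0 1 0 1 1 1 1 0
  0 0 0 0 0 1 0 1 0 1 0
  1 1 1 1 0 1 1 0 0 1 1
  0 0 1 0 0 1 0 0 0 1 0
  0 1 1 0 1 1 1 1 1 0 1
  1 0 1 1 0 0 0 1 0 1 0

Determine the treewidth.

A width-3 tree decomposition is:
Bags: B1 = {c, h, j, k}  B2 = {b, c, h, j}  B3 = {c, f, h, j}  B4 = {a, c, h, k}  B5 = {c, e, f, j}  B6 = {c, d, h, k}  B7 = {c, f, i, j}  B8 = {f, g, h, j}
Tree: B1–B2, B2–B3, B1–B4, B3–B5, B1–B6, B3–B7, B3–B8
Each bag holds 4 vertices, so the decomposition has width 3, which upper-bounds the treewidth. For the lower bound, the 4 vertices {f, g, h, j} are pairwise adjacent, and any tree decomposition puts a clique entirely inside one bag — forcing width ≥ 3. Therefore the treewidth is 3.

3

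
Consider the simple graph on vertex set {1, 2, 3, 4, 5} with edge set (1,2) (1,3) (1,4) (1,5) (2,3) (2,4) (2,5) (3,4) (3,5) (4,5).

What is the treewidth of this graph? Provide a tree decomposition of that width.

Treewidth 4.
Bags: B1 = {1, 2, 3, 4, 5}
Tree: (single bag)

With just one bag of size 5, the width is 5 − 1 = 4, so tw(G) ≤ 4. Conversely, {1, 2, 3, 4, 5} is a clique of size 5, and the vertices of any clique must share a bag in every tree decomposition; so some bag has ≥ 5 vertices and tw(G) ≥ 4. Therefore the treewidth is 4.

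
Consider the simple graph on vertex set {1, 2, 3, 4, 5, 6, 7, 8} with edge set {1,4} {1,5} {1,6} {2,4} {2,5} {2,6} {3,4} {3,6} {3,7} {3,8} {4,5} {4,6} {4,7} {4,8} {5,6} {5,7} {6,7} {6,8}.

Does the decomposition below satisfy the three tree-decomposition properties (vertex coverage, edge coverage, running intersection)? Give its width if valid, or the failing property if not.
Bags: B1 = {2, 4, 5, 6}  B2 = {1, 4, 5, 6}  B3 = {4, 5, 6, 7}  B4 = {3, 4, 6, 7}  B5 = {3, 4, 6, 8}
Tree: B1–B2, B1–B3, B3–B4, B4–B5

Yes; width 3.

Vertex coverage: the bags together contain {1, 2, 3, 4, 5, 6, 7, 8}, the full vertex set. Edge coverage: each edge of G has both endpoints in at least one bag. Running intersection: for every vertex, the bags containing it form a connected subtree. All three properties hold, so this is a valid tree decomposition of width max|bag| − 1 = 3, and hence tw(G) ≤ 3.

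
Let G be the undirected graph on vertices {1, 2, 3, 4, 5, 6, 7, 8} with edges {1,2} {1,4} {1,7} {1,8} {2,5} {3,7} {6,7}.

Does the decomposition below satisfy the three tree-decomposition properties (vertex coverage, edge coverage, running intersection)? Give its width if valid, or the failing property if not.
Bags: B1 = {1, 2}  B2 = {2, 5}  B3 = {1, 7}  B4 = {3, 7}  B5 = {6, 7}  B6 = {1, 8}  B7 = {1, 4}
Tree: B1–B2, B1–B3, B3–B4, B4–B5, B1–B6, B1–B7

Yes; width 1.

Vertex coverage: the bags together contain {1, 2, 3, 4, 5, 6, 7, 8}, the full vertex set. Edge coverage: each edge of G has both endpoints in at least one bag. Running intersection: for every vertex, the bags containing it form a connected subtree. All three properties hold, so this is a valid tree decomposition of width max|bag| − 1 = 1, and hence tw(G) ≤ 1.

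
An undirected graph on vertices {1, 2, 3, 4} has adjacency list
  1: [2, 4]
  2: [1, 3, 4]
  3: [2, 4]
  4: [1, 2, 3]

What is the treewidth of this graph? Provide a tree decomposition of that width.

Each bag holds 3 vertices, so the decomposition has width 2, which upper-bounds the treewidth. For the lower bound, the 3 vertices {1, 2, 4} are pairwise adjacent, and any tree decomposition puts a clique entirely inside one bag — forcing width ≥ 2. Combining the bounds, tw(G) = 2.

Treewidth 2.
One optimal decomposition is:
Bags: B1 = {2, 3, 4}  B2 = {1, 2, 4}
Tree: B1–B2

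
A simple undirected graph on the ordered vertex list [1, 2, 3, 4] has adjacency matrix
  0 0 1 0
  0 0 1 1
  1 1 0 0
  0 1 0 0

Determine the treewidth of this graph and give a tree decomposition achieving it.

Treewidth 1.
Bags: B1 = {2, 3}  B2 = {1, 3}  B3 = {2, 4}
Tree: B1–B2, B1–B3

Every bag has size at most 2, so the width is 2 − 1 = 1 and tw(G) ≤ 1. Since G has at least one edge (e.g. 2–3), it is not an edgeless graph, so tw(G) ≥ 1. Therefore the treewidth is 1.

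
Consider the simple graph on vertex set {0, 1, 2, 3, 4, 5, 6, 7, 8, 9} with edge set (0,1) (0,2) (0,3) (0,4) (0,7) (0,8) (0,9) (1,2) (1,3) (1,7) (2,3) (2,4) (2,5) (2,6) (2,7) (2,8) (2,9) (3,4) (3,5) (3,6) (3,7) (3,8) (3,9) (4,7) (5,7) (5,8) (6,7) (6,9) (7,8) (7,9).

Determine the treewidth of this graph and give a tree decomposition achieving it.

Treewidth 4.
Bags: B1 = {0, 2, 3, 4, 7}  B2 = {0, 2, 3, 7, 9}  B3 = {0, 2, 3, 7, 8}  B4 = {2, 3, 6, 7, 9}  B5 = {0, 1, 2, 3, 7}  B6 = {2, 3, 5, 7, 8}
Tree: B1–B2, B1–B3, B2–B4, B2–B5, B3–B6

Each bag holds 5 vertices, so the decomposition has width 4, which upper-bounds the treewidth. For the lower bound, the 5 vertices {0, 2, 3, 7, 8} are pairwise adjacent, and any tree decomposition puts a clique entirely inside one bag — forcing width ≥ 4. Hence tw(G) = 4 exactly.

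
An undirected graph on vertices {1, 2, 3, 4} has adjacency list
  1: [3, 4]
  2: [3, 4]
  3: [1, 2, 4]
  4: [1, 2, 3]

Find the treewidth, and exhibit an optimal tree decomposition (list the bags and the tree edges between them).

Treewidth 2.
One such decomposition:
Bags: B1 = {2, 3, 4}  B2 = {1, 3, 4}
Tree: B1–B2

Each bag holds 3 vertices, so the decomposition has width 2, which upper-bounds the treewidth. Conversely, {1, 3, 4} is a clique of size 3, and the vertices of any clique must share a bag in every tree decomposition; so some bag has ≥ 3 vertices and tw(G) ≥ 2. Combining the bounds, tw(G) = 2.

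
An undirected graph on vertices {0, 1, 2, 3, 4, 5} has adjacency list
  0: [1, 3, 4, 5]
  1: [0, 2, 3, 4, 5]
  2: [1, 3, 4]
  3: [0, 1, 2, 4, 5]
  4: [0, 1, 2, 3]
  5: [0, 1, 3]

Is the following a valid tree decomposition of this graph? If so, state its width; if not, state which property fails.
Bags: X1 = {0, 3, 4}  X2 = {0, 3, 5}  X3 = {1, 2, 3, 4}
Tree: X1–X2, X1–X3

No — edge (1,0) lies in no bag.

A tree decomposition must satisfy three properties: every vertex lies in some bag; for every edge, both endpoints lie together in some bag; and for every vertex, the bags containing it form a connected subtree. Here edge (1,0) lies in no bag, so the decomposition is invalid.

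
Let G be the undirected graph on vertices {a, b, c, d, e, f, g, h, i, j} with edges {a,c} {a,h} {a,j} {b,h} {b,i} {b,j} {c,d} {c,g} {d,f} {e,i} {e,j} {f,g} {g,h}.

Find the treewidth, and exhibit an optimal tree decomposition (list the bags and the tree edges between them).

Treewidth 2.
Bags: B1 = {e, i, j}  B2 = {b, i, j}  B3 = {a, b, j}  B4 = {a, b, h}  B5 = {a, c, h}  B6 = {c, g, h}  B7 = {c, d, g}  B8 = {d, f, g}
Tree: B1–B2, B2–B3, B3–B4, B4–B5, B5–B6, B6–B7, B7–B8

Each bag holds 3 vertices, so the decomposition has width 2, which upper-bounds the treewidth. For the lower bound, G contains the cycle e–i–b–j–e, so G is not a forest; only forests have treewidth ≤ 1, hence tw(G) ≥ 2. Hence tw(G) = 2 exactly.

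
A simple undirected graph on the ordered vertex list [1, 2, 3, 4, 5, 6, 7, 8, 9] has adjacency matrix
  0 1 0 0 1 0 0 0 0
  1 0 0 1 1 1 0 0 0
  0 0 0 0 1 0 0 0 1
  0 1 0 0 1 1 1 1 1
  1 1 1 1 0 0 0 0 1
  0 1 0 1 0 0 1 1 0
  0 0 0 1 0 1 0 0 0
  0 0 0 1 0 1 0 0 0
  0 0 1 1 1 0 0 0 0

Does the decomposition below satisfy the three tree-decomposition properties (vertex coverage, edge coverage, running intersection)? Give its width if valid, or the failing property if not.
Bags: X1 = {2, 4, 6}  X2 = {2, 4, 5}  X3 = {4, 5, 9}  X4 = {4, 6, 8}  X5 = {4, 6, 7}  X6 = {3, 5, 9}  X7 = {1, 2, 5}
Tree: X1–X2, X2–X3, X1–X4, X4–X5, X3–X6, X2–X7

Checking the three conditions: (i) the bags cover all of {1, 2, 3, 4, 5, 6, 7, 8, 9}; (ii) for each edge, some bag contains both endpoints; (iii) the bags containing any fixed vertex form a subtree. All hold, so the decomposition is valid with width 3 − 1 = 2.

Yes; width 2.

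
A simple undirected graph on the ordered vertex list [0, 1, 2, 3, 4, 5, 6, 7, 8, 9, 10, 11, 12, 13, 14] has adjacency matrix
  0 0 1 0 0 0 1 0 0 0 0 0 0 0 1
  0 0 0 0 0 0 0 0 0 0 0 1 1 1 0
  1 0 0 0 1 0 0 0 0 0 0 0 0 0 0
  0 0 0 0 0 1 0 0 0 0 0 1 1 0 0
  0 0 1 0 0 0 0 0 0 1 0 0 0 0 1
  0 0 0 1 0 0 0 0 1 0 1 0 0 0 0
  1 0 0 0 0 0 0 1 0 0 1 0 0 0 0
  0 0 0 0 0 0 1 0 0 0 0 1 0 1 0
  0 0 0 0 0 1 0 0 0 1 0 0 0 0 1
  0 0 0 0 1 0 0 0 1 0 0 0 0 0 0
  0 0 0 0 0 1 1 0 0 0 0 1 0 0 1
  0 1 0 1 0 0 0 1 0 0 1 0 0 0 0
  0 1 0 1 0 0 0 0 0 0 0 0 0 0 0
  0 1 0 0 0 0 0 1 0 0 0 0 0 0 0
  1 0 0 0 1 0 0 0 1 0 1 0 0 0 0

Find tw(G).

A width-3 tree decomposition is:
Bags: B1 = {1, 3, 12, 13}  B2 = {1, 3, 11, 13}  B3 = {3, 7, 11, 13}  B4 = {3, 5, 7, 11}  B5 = {5, 7, 10, 11}  B6 = {5, 6, 7, 10}  B7 = {5, 6, 8, 10}  B8 = {6, 8, 10, 14}  B9 = {0, 6, 8, 14}  B10 = {0, 8, 9, 14}  B11 = {0, 4, 9, 14}  B12 = {0, 2, 4, 9}
Tree: B1–B2, B2–B3, B3–B4, B4–B5, B5–B6, B6–B7, B7–B8, B8–B9, B9–B10, B10–B11, B11–B12
Every bag has size at most 4, so the width is 4 − 1 = 3 and tw(G) ≤ 3. For the lower bound: the 4 vertex sets {1,12,13}, {3}, {11}, {5,6,7,10} are disjoint, each induces a connected subgraph, and every pair is joined by at least one edge of G. Contracting each set to a single vertex therefore yields K_{4} as a minor, and since treewidth is minor-monotone, tw(G) ≥ tw(K_{4}) = 3. Combining the bounds, tw(G) = 3.

3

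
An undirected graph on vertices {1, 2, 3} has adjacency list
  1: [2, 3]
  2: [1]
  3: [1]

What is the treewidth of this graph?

1

A width-1 tree decomposition is:
Bags: B1 = {1, 2}  B2 = {1, 3}
Tree: B1–B2
Every bag has size at most 2, so the width is 2 − 1 = 1 and tw(G) ≤ 1. G has an edge, so its treewidth is at least 1. Therefore the treewidth is 1.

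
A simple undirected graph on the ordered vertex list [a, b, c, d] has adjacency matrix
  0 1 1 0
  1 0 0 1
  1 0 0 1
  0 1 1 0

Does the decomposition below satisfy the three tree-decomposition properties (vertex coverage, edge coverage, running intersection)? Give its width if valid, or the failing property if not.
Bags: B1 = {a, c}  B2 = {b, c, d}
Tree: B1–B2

A tree decomposition must satisfy three properties: every vertex lies in some bag; for every edge, both endpoints lie together in some bag; and for every vertex, the bags containing it form a connected subtree. Here edge (b,a) lies in no bag, so the decomposition is invalid.

No — edge (b,a) lies in no bag.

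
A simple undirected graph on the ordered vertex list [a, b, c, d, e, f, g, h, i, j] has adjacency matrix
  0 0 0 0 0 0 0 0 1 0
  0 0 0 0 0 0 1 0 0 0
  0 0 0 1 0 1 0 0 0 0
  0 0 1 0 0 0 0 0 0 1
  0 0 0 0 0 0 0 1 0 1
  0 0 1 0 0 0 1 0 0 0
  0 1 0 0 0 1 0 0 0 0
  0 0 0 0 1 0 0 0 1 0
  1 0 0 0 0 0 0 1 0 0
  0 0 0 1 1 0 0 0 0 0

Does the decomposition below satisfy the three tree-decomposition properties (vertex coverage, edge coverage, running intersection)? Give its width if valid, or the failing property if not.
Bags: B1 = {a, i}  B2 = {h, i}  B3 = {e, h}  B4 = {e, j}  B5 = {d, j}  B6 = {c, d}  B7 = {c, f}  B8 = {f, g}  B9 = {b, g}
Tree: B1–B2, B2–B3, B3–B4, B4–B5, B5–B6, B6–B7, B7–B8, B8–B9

Vertex coverage: the bags together contain {a, b, c, d, e, f, g, h, i, j}, the full vertex set. Edge coverage: each edge of G has both endpoints in at least one bag. Running intersection: for every vertex, the bags containing it form a connected subtree. All three properties hold, so this is a valid tree decomposition of width max|bag| − 1 = 1, and hence tw(G) ≤ 1.

Yes; width 1.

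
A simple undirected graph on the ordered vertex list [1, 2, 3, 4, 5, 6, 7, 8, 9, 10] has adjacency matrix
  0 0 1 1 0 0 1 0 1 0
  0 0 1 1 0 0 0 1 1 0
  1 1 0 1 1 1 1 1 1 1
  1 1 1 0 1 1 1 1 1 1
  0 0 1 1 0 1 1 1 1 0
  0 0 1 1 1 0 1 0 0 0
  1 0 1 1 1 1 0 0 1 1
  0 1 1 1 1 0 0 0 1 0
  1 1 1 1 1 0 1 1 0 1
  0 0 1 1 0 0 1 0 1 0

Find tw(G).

A width-4 tree decomposition is:
Bags: B1 = {1, 3, 4, 7, 9}  B2 = {3, 4, 7, 9, 10}  B3 = {3, 4, 5, 7, 9}  B4 = {3, 4, 5, 8, 9}  B5 = {3, 4, 5, 6, 7}  B6 = {2, 3, 4, 8, 9}
Tree: B1–B2, B2–B3, B3–B4, B3–B5, B4–B6
The largest bag has 5 vertices, giving width 4; this decomposition certifies tw(G) ≤ 4. For the lower bound, the 5 vertices {2, 3, 4, 8, 9} are pairwise adjacent, and any tree decomposition puts a clique entirely inside one bag — forcing width ≥ 4. Hence tw(G) = 4 exactly.

4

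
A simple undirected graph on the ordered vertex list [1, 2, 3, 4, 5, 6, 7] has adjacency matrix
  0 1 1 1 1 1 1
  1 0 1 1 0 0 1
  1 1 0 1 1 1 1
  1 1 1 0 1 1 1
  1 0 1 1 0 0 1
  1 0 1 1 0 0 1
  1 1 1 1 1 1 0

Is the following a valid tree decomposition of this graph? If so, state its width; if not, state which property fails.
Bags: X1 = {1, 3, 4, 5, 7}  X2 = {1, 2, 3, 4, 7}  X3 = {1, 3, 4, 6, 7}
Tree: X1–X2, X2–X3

Every vertex of G appears in some bag (union = {1, 2, 3, 4, 5, 6, 7}); every edge is covered by a bag; and for each vertex v the set of bags containing v is connected in the bag tree. The decomposition is therefore valid. The largest bag has 5 vertices, so the width is 4.

Yes; width 4.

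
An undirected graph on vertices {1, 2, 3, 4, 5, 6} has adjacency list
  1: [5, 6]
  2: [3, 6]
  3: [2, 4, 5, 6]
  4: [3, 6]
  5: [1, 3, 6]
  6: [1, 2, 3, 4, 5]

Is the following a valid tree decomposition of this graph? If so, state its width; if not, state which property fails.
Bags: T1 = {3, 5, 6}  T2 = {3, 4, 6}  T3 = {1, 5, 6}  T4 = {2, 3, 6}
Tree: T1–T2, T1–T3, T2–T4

Every vertex of G appears in some bag (union = {1, 2, 3, 4, 5, 6}); every edge is covered by a bag; and for each vertex v the set of bags containing v is connected in the bag tree. The decomposition is therefore valid. The largest bag has 3 vertices, so the width is 2.

Yes; width 2.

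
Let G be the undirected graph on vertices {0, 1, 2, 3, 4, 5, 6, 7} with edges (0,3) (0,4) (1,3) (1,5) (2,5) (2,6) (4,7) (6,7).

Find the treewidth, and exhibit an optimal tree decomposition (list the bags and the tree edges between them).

The largest bag has 3 vertices, giving width 2; this decomposition certifies tw(G) ≤ 2. For the lower bound, G contains the cycle 6–2–5–1–3–0–4–7–6, so G is not a forest; only forests have treewidth ≤ 1, hence tw(G) ≥ 2. The upper and lower bounds meet at 2, so that is the treewidth.

Treewidth 2.
Bags: B1 = {2, 5, 6}  B2 = {1, 5, 6}  B3 = {1, 3, 6}  B4 = {0, 3, 6}  B5 = {0, 4, 6}  B6 = {4, 6, 7}
Tree: B1–B2, B2–B3, B3–B4, B4–B5, B5–B6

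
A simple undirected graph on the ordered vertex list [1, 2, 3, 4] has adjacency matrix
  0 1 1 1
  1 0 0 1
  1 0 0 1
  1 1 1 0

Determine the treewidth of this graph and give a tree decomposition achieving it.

Every bag has size at most 3, so the width is 3 − 1 = 2 and tw(G) ≤ 2. For the lower bound, the 3 vertices {1, 2, 4} are pairwise adjacent, and any tree decomposition puts a clique entirely inside one bag — forcing width ≥ 2. Hence tw(G) = 2 exactly.

Treewidth 2.
Bags: B1 = {1, 3, 4}  B2 = {1, 2, 4}
Tree: B1–B2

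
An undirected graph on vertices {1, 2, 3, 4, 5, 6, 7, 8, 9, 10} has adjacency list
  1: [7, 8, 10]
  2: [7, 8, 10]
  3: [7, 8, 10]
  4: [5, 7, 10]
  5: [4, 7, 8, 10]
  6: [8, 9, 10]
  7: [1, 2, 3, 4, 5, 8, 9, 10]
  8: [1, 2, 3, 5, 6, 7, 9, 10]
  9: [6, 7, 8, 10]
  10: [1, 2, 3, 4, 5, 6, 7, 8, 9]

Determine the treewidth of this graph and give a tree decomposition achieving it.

Every bag has size at most 4, so the width is 4 − 1 = 3 and tw(G) ≤ 3. On the other hand G contains the 4-clique {6, 8, 9, 10}. A clique must lie in a single bag of any decomposition, so no decomposition can have width below 3. Combining the bounds, tw(G) = 3.

Treewidth 3.
One optimal decomposition is:
Bags: B1 = {7, 8, 9, 10}  B2 = {2, 7, 8, 10}  B3 = {5, 7, 8, 10}  B4 = {6, 8, 9, 10}  B5 = {3, 7, 8, 10}  B6 = {4, 5, 7, 10}  B7 = {1, 7, 8, 10}
Tree: B1–B2, B1–B3, B1–B4, B1–B5, B3–B6, B5–B7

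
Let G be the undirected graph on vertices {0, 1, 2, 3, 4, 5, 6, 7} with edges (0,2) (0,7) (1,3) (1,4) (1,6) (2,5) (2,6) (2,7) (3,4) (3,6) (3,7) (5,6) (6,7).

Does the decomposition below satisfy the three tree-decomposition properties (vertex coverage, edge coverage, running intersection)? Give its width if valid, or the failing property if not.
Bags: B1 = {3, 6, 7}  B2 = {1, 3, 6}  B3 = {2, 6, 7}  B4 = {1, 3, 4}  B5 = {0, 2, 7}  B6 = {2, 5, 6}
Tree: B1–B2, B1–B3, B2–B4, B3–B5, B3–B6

Checking the three conditions: (i) the bags cover all of {0, 1, 2, 3, 4, 5, 6, 7}; (ii) for each edge, some bag contains both endpoints; (iii) the bags containing any fixed vertex form a subtree. All hold, so the decomposition is valid with width 3 − 1 = 2.

Yes; width 2.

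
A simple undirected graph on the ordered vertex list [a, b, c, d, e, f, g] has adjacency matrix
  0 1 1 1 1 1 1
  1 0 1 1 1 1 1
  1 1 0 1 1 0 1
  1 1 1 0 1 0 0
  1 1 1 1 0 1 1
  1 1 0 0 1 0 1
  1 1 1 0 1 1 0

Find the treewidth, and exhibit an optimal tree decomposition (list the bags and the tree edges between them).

The largest bag has 5 vertices, giving width 4; this decomposition certifies tw(G) ≤ 4. Conversely, {a, b, c, d, e} is a clique of size 5, and the vertices of any clique must share a bag in every tree decomposition; so some bag has ≥ 5 vertices and tw(G) ≥ 4. Hence tw(G) = 4 exactly.

Treewidth 4.
Bags: B1 = {a, b, e, f, g}  B2 = {a, b, c, e, g}  B3 = {a, b, c, d, e}
Tree: B1–B2, B2–B3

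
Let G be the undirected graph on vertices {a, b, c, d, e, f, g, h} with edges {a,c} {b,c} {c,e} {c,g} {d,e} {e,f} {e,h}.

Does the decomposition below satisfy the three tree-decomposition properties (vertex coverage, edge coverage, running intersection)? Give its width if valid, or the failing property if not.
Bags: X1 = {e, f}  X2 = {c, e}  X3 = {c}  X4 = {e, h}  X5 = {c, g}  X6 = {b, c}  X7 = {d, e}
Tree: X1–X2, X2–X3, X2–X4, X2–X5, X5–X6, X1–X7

No — vertex a appears in no bag.

A tree decomposition must satisfy three properties: every vertex lies in some bag; for every edge, both endpoints lie together in some bag; and for every vertex, the bags containing it form a connected subtree. Here vertex a appears in no bag, so the decomposition is invalid.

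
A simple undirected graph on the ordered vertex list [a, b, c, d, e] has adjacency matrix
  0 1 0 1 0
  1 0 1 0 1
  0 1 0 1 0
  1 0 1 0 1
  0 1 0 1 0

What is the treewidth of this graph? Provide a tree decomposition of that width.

Treewidth 2.
Bags: B1 = {b, d, e}  B2 = {a, b, d}  B3 = {b, c, d}
Tree: B1–B2, B2–B3

Each bag holds 3 vertices, so the decomposition has width 2, which upper-bounds the treewidth. For the lower bound, G contains the cycle e–d–a–b–e, so G is not a forest; only forests have treewidth ≤ 1, hence tw(G) ≥ 2. Hence tw(G) = 2 exactly.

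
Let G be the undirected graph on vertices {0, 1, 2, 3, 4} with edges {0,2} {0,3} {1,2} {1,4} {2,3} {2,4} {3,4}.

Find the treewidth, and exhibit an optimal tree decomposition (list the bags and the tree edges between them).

Treewidth 2.
One optimal decomposition is:
Bags: B1 = {2, 3, 4}  B2 = {1, 2, 4}  B3 = {0, 2, 3}
Tree: B1–B2, B1–B3

Each bag holds 3 vertices, so the decomposition has width 2, which upper-bounds the treewidth. On the other hand G contains the 3-clique {1, 2, 4}. A clique must lie in a single bag of any decomposition, so no decomposition can have width below 2. Combining the bounds, tw(G) = 2.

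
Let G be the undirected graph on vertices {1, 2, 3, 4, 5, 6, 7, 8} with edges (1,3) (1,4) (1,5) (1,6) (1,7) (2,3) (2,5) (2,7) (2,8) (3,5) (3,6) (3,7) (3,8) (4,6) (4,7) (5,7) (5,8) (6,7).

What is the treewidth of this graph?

A width-3 tree decomposition is:
Bags: B1 = {1, 3, 6, 7}  B2 = {1, 3, 5, 7}  B3 = {2, 3, 5, 7}  B4 = {1, 4, 6, 7}  B5 = {2, 3, 5, 8}
Tree: B1–B2, B2–B3, B1–B4, B3–B5
Every bag has size at most 4, so the width is 4 − 1 = 3 and tw(G) ≤ 3. For the lower bound, the 4 vertices {1, 3, 5, 7} are pairwise adjacent, and any tree decomposition puts a clique entirely inside one bag — forcing width ≥ 3. The upper and lower bounds meet at 3, so that is the treewidth.

3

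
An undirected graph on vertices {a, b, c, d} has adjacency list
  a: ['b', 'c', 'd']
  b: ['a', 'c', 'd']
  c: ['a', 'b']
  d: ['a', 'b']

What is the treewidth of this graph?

2

A width-2 tree decomposition is:
Bags: B1 = {a, b, c}  B2 = {a, b, d}
Tree: B1–B2
Every bag has size at most 3, so the width is 3 − 1 = 2 and tw(G) ≤ 2. On the other hand G contains the 3-clique {a, b, d}. A clique must lie in a single bag of any decomposition, so no decomposition can have width below 2. Hence tw(G) = 2 exactly.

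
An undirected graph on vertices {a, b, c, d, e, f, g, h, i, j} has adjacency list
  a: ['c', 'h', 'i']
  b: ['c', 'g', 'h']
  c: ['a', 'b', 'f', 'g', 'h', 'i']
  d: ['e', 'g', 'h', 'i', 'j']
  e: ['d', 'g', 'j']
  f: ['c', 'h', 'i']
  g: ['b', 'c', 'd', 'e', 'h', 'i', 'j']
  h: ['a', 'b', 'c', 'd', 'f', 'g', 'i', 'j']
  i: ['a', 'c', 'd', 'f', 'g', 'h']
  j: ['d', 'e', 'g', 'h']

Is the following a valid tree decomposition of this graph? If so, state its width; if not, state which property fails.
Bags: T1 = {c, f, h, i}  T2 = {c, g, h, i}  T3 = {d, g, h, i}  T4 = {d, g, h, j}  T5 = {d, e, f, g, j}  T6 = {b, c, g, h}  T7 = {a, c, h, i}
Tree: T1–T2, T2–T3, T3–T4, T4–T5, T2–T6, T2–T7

A tree decomposition must satisfy three properties: every vertex lies in some bag; for every edge, both endpoints lie together in some bag; and for every vertex, the bags containing it form a connected subtree. Here bags containing vertex f are not connected in the tree, so the decomposition is invalid.

No — bags containing vertex f are not connected in the tree.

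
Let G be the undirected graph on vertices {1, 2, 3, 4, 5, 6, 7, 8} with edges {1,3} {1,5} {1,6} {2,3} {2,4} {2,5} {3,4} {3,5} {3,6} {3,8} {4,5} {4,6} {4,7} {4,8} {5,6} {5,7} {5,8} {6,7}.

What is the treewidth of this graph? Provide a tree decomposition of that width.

Treewidth 3.
Bags: B1 = {2, 3, 4, 5}  B2 = {3, 4, 5, 6}  B3 = {1, 3, 5, 6}  B4 = {3, 4, 5, 8}  B5 = {4, 5, 6, 7}
Tree: B1–B2, B2–B3, B1–B4, B2–B5

Every bag has size at most 4, so the width is 4 − 1 = 3 and tw(G) ≤ 3. For the lower bound, the 4 vertices {1, 3, 5, 6} are pairwise adjacent, and any tree decomposition puts a clique entirely inside one bag — forcing width ≥ 3. Hence tw(G) = 3 exactly.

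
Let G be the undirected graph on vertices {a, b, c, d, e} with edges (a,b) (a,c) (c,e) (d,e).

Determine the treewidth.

1

A width-1 tree decomposition is:
Bags: B1 = {a, c}  B2 = {c, e}  B3 = {d, e}  B4 = {a, b}
Tree: B1–B2, B2–B3, B1–B4
Every bag has size at most 2, so the width is 2 − 1 = 1 and tw(G) ≤ 1. Any graph with an edge has treewidth ≥ 1, and G has the edge a–c. Hence tw(G) = 1 exactly.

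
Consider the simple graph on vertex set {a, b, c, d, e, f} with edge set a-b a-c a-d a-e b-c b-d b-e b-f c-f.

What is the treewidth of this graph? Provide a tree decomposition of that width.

Every bag has size at most 3, so the width is 3 − 1 = 2 and tw(G) ≤ 2. For the lower bound, the 3 vertices {a, b, d} are pairwise adjacent, and any tree decomposition puts a clique entirely inside one bag — forcing width ≥ 2. Hence tw(G) = 2 exactly.

Treewidth 2.
One such decomposition:
Bags: B1 = {a, b, c}  B2 = {a, b, e}  B3 = {a, b, d}  B4 = {b, c, f}
Tree: B1–B2, B1–B3, B1–B4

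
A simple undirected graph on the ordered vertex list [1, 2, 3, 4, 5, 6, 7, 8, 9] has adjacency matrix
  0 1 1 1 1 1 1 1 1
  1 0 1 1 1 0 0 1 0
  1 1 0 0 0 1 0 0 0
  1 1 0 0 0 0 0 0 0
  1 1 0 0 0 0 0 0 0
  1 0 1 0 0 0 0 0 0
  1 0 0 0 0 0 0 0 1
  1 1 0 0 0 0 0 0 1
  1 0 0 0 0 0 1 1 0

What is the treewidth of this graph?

A width-2 tree decomposition is:
Bags: B1 = {1, 8, 9}  B2 = {1, 7, 9}  B3 = {1, 2, 8}  B4 = {1, 2, 3}  B5 = {1, 2, 4}  B6 = {1, 2, 5}  B7 = {1, 3, 6}
Tree: B1–B2, B1–B3, B3–B4, B4–B5, B3–B6, B4–B7
Every bag has size at most 3, so the width is 3 − 1 = 2 and tw(G) ≤ 2. Conversely, {1, 8, 9} is a clique of size 3, and the vertices of any clique must share a bag in every tree decomposition; so some bag has ≥ 3 vertices and tw(G) ≥ 2. Combining the bounds, tw(G) = 2.

2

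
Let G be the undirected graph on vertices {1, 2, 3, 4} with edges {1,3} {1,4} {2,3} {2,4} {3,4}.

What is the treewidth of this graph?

A width-2 tree decomposition is:
Bags: B1 = {2, 3, 4}  B2 = {1, 3, 4}
Tree: B1–B2
Every bag has size at most 3, so the width is 3 − 1 = 2 and tw(G) ≤ 2. Conversely, {1, 3, 4} is a clique of size 3, and the vertices of any clique must share a bag in every tree decomposition; so some bag has ≥ 3 vertices and tw(G) ≥ 2. Hence tw(G) = 2 exactly.

2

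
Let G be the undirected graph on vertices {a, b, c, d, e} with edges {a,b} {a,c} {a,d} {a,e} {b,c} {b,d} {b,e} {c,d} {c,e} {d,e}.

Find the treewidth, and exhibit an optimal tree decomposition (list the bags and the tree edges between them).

Treewidth 4.
One optimal decomposition is:
Bags: B1 = {a, b, c, d, e}
Tree: (single bag)

A single bag containing all 5 vertices is trivially a valid decomposition of width 4. On the other hand G contains the 5-clique {a, b, c, d, e}. A clique must lie in a single bag of any decomposition, so no decomposition can have width below 4. The upper and lower bounds meet at 4, so that is the treewidth.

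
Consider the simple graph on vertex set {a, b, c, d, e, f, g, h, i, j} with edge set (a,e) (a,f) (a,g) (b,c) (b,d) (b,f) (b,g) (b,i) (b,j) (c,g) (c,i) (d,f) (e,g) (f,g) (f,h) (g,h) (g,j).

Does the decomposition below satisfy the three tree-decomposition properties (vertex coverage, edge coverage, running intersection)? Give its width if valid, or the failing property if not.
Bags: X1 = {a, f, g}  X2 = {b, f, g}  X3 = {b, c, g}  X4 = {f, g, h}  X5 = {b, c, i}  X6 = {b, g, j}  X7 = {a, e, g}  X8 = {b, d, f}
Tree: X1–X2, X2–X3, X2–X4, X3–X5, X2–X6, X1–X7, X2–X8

Yes; width 2.

Vertex coverage: the bags together contain {a, b, c, d, e, f, g, h, i, j}, the full vertex set. Edge coverage: each edge of G has both endpoints in at least one bag. Running intersection: for every vertex, the bags containing it form a connected subtree. All three properties hold, so this is a valid tree decomposition of width max|bag| − 1 = 2, and hence tw(G) ≤ 2.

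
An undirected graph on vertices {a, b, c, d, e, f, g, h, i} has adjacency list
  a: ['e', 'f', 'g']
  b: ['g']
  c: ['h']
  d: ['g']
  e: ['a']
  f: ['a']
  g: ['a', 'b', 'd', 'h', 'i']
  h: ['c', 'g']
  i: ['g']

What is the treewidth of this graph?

1

A width-1 tree decomposition is:
Bags: B1 = {a, e}  B2 = {a, f}  B3 = {a, g}  B4 = {g, h}  B5 = {d, g}  B6 = {c, h}  B7 = {g, i}  B8 = {b, g}
Tree: B1–B2, B1–B3, B3–B4, B4–B5, B4–B6, B4–B7, B4–B8
The largest bag has 2 vertices, giving width 1; this decomposition certifies tw(G) ≤ 1. Any graph with an edge has treewidth ≥ 1, and G has the edge e–a. The upper and lower bounds meet at 1, so that is the treewidth.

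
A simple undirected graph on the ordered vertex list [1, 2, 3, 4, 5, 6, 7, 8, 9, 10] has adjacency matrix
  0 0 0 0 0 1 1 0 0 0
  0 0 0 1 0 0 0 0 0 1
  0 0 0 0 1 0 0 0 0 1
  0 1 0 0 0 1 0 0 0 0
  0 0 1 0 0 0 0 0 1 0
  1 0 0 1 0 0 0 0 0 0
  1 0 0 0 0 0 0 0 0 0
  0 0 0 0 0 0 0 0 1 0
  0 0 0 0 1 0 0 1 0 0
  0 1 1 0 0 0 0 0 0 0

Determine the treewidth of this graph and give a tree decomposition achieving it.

Treewidth 1.
Bags: B1 = {8, 9}  B2 = {5, 9}  B3 = {3, 5}  B4 = {3, 10}  B5 = {2, 10}  B6 = {2, 4}  B7 = {4, 6}  B8 = {1, 6}  B9 = {1, 7}
Tree: B1–B2, B2–B3, B3–B4, B4–B5, B5–B6, B6–B7, B7–B8, B8–B9

Each bag holds 2 vertices, so the decomposition has width 1, which upper-bounds the treewidth. Any graph with an edge has treewidth ≥ 1, and G has the edge 8–9. Hence tw(G) = 1 exactly.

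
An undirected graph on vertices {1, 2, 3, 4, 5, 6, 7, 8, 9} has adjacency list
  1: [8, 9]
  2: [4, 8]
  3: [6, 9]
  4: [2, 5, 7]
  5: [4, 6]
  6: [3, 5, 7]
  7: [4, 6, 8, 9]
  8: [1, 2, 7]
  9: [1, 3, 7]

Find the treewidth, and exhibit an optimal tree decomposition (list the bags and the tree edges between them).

Treewidth 3.
One such decomposition:
Bags: B1 = {1, 3, 6, 9}  B2 = {1, 6, 7, 9}  B3 = {1, 6, 7, 8}  B4 = {5, 6, 7, 8}  B5 = {4, 5, 7, 8}  B6 = {2, 4, 5, 8}
Tree: B1–B2, B2–B3, B3–B4, B4–B5, B5–B6

The largest bag has 4 vertices, giving width 3; this decomposition certifies tw(G) ≤ 3. For the lower bound: the 4 vertex sets {1,3,9}, {6}, {7}, {2,4,5,8} are disjoint, each induces a connected subgraph, and every pair is joined by at least one edge of G. Contracting each set to a single vertex therefore yields K_{4} as a minor, and since treewidth is minor-monotone, tw(G) ≥ tw(K_{4}) = 3. Hence tw(G) = 3 exactly.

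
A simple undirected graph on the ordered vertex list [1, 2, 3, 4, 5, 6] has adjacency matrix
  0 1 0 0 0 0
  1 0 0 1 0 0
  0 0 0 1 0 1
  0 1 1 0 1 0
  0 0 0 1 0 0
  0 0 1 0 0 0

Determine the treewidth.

A width-1 tree decomposition is:
Bags: B1 = {4, 5}  B2 = {3, 4}  B3 = {2, 4}  B4 = {1, 2}  B5 = {3, 6}
Tree: B1–B2, B2–B3, B3–B4, B2–B5
Every bag has size at most 2, so the width is 2 − 1 = 1 and tw(G) ≤ 1. G has an edge, so its treewidth is at least 1. The upper and lower bounds meet at 1, so that is the treewidth.

1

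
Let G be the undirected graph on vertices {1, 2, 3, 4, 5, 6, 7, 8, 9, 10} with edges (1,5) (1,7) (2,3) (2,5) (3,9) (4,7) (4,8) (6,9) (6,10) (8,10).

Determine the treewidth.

A width-2 tree decomposition is:
Bags: B1 = {6, 8, 10}  B2 = {6, 8, 9}  B3 = {3, 8, 9}  B4 = {2, 3, 8}  B5 = {2, 5, 8}  B6 = {1, 5, 8}  B7 = {1, 7, 8}  B8 = {4, 7, 8}
Tree: B1–B2, B2–B3, B3–B4, B4–B5, B5–B6, B6–B7, B7–B8
Every bag has size at most 3, so the width is 3 − 1 = 2 and tw(G) ≤ 2. The edges 8–10–6–9–3–2–5–1–7–4–8 form a cycle, so G is not a tree and its treewidth is at least 2. Therefore the treewidth is 2.

2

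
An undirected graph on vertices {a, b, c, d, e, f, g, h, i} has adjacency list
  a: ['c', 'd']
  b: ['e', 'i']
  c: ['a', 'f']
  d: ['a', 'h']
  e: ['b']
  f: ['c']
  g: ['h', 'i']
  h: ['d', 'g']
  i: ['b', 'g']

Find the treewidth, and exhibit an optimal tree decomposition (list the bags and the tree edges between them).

Treewidth 1.
Bags: B1 = {b, e}  B2 = {b, i}  B3 = {g, i}  B4 = {g, h}  B5 = {d, h}  B6 = {a, d}  B7 = {a, c}  B8 = {c, f}
Tree: B1–B2, B2–B3, B3–B4, B4–B5, B5–B6, B6–B7, B7–B8

Each bag holds 2 vertices, so the decomposition has width 1, which upper-bounds the treewidth. Since G has at least one edge (e.g. e–b), it is not an edgeless graph, so tw(G) ≥ 1. Hence tw(G) = 1 exactly.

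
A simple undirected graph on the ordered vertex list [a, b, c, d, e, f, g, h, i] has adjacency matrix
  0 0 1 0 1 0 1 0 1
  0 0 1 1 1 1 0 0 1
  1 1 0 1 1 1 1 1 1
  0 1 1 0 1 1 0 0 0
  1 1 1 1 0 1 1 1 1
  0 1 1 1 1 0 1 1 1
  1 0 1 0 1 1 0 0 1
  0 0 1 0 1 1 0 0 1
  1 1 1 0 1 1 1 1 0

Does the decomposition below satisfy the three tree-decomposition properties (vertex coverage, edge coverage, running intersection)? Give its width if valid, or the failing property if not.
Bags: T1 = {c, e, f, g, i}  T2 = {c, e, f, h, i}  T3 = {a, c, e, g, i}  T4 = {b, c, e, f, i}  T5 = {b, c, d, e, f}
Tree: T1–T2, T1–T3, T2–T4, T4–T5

Vertex coverage: the bags together contain {a, b, c, d, e, f, g, h, i}, the full vertex set. Edge coverage: each edge of G has both endpoints in at least one bag. Running intersection: for every vertex, the bags containing it form a connected subtree. All three properties hold, so this is a valid tree decomposition of width max|bag| − 1 = 4, and hence tw(G) ≤ 4.

Yes; width 4.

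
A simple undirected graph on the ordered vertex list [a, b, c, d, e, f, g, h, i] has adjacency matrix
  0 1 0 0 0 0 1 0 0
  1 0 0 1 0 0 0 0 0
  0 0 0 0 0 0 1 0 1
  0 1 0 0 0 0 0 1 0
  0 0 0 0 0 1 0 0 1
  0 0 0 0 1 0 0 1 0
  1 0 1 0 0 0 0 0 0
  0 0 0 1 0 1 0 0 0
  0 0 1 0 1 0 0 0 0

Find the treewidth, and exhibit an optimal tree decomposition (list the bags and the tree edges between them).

Each bag holds 3 vertices, so the decomposition has width 2, which upper-bounds the treewidth. The edges a–b–d–h–f–e–i–c–g–a form a cycle, so G is not a tree and its treewidth is at least 2. The upper and lower bounds meet at 2, so that is the treewidth.

Treewidth 2.
One such decomposition:
Bags: B1 = {a, b, d}  B2 = {a, d, h}  B3 = {a, f, h}  B4 = {a, e, f}  B5 = {a, e, i}  B6 = {a, c, i}  B7 = {a, c, g}
Tree: B1–B2, B2–B3, B3–B4, B4–B5, B5–B6, B6–B7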